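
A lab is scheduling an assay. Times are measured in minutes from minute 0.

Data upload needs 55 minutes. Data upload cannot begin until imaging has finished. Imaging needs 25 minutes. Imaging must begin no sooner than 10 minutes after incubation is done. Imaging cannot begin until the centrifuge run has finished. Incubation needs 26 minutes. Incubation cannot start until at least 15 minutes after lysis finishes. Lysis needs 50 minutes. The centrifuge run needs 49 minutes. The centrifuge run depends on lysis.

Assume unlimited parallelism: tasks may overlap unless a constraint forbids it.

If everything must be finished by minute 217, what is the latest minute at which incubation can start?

To finish by minute 217, data upload (duration 55) must start no later than minute 162.
Imaging feeds into data upload (must start by minute 162); so imaging must finish by minute 162 and therefore start by minute 137.
Incubation must finish before imaging (must start by minute 137, minus 10-minute gap → minute 127). With a 26-minute duration, incubation must start by 127 − 26 = minute 101.

101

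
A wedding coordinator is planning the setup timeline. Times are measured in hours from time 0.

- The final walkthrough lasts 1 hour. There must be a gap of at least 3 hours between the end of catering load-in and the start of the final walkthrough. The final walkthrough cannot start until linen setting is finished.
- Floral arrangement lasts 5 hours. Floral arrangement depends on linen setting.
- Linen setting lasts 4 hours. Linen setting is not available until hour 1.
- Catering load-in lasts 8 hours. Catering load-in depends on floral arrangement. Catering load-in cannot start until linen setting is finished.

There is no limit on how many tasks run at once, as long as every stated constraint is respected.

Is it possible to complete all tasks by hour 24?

Linen setting waits on its own release at hour 1, so it starts at hour 1 and finishes at 1 + 4 = hour 5.
After linen setting (finishes hour 5), floral arrangement can start at hour 5 and finishes at hour 10.
For catering load-in: floral arrangement (finishes hour 10); linen setting (finishes hour 5). Taking the maximum gives a start of hour 10, and it finishes at 10 + 8 = hour 18.
The final walkthrough needs all of catering load-in (finishes hour 18, plus 3-hour gap → hour 21); linen setting (finishes hour 5). That puts its earliest start at hour 21; it finishes at 21 + 1 = hour 22.
Every task is finished by hour 22, which is no later than the deadline of 24, so the schedule is feasible.

Yes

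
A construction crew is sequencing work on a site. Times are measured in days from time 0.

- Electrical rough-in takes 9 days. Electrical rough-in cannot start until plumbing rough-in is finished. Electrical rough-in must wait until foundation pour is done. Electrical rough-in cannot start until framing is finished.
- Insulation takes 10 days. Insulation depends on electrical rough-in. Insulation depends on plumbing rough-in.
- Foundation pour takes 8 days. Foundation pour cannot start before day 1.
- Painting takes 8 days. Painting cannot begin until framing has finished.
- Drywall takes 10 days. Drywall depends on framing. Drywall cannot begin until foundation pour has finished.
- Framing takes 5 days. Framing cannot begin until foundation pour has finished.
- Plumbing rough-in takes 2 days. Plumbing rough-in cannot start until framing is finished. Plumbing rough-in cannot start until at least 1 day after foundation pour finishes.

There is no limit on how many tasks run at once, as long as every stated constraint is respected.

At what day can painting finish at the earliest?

22

Foundation pour cannot begin until its own release at day 1. It runs from day 1 to 1 + 8 = day 9.
Framing cannot begin until foundation pour (finishes day 9). It runs from day 9 to 9 + 5 = day 14.
Painting waits on framing (finishes day 14), so it starts at day 14 and finishes at 14 + 8 = day 22.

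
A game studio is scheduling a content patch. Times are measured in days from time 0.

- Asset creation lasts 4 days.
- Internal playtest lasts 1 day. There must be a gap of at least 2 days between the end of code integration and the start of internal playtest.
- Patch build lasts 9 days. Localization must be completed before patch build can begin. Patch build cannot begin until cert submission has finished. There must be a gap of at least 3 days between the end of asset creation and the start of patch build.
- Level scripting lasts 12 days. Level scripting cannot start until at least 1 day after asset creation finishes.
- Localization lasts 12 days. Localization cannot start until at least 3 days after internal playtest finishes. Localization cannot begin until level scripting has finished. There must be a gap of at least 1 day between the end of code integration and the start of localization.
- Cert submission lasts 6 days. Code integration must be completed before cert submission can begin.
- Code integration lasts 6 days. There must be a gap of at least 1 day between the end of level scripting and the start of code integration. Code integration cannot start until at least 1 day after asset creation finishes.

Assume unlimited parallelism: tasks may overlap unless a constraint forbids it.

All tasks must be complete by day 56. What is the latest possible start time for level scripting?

To finish by day 56, patch build (duration 9) must start no later than day 47.
Localization must finish before patch build (must start by day 47). With a 12-day duration, localization must start by 47 − 12 = day 35.
Internal playtest feeds into localization (must start by day 35, minus 3-day gap → day 32); so internal playtest must finish by day 32 and therefore start by day 31.
Since patch build (must start by day 47) depends on it, cert submission must finish by day 47. Backing off its 6-day duration gives a latest start of day 41.
Code integration feeds internal playtest (must start by day 31, minus 2-day gap → day 29); localization (must start by day 35, minus 1-day gap → day 34); cert submission (must start by day 41). Taking the minimum, code integration must finish by day 29 and start by 29 − 6 = day 23.
For level scripting: code integration (must start by day 23, minus 1-day gap → day 22); localization (must start by day 35). The most restrictive is day 22; with a 12-day duration, level scripting must start by day 10.

10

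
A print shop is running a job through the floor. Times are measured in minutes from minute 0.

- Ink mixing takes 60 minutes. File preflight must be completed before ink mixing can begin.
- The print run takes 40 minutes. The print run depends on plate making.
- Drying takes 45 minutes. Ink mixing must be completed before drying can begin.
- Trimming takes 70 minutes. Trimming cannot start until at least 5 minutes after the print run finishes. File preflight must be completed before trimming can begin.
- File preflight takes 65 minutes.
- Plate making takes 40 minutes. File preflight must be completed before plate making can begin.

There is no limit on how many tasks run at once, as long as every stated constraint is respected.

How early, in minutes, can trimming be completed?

220

File preflight has no prerequisites, so it starts at minute 0 and finishes at minute 65.
Plate making cannot begin until file preflight (finishes minute 65). It runs from minute 65 to 65 + 40 = minute 105.
The print run waits on plate making (finishes minute 105), so it starts at minute 105 and finishes at 105 + 40 = minute 145.
Trimming cannot start until the print run (finishes minute 145, plus 5-minute gap → minute 150); file preflight (finishes minute 65). The controlling bound is minute 150, so trimming finishes at 150 + 70 = minute 220.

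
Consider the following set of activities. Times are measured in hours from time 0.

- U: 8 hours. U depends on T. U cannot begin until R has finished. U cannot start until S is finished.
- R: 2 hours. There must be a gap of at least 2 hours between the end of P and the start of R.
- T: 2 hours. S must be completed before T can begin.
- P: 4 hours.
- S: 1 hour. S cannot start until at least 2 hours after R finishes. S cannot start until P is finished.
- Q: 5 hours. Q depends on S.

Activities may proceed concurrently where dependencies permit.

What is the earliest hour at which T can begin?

11

Nothing blocks P, so it runs from hour 0 to hour 4.
R waits on P (finishes hour 4, plus 2-hour gap → hour 6), so it starts at hour 6 and finishes at 6 + 2 = hour 8.
S has to wait for R (finishes hour 8, plus 2-hour gap → hour 10); P (finishes hour 4). The latest of these is hour 10, so S runs hour 10 to 10 + 1 = hour 11.
T waits on S (finishes hour 11), so the earliest it can start is hour 11.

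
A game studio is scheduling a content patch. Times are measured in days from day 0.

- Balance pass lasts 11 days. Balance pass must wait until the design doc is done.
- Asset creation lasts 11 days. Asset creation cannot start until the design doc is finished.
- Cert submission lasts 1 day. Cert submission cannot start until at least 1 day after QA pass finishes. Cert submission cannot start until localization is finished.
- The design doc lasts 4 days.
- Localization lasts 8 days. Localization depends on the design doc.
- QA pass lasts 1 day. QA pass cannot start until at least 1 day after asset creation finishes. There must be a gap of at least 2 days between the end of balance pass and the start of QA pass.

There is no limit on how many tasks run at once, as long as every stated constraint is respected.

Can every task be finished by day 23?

Yes

The design doc can start immediately at day 0; it finishes at day 4.
After the design doc (finishes day 4), localization can start at day 4 and finishes at day 12.
Balance pass waits on the design doc (finishes day 4), so it starts at day 4 and finishes at 4 + 11 = day 15.
Asset creation cannot begin until the design doc (finishes day 4). It runs from day 4 to 4 + 11 = day 15.
QA pass cannot start until asset creation (finishes day 15, plus 1-day gap → day 16); balance pass (finishes day 15, plus 2-day gap → day 17). The controlling bound is day 17, so QA pass finishes at 17 + 1 = day 18.
For cert submission: QA pass (finishes day 18, plus 1-day gap → day 19); localization (finishes day 12). Taking the maximum gives a start of day 19, and it finishes at 19 + 1 = day 20.
Every task is finished by day 20, which is no later than the deadline of 23, so the schedule is feasible.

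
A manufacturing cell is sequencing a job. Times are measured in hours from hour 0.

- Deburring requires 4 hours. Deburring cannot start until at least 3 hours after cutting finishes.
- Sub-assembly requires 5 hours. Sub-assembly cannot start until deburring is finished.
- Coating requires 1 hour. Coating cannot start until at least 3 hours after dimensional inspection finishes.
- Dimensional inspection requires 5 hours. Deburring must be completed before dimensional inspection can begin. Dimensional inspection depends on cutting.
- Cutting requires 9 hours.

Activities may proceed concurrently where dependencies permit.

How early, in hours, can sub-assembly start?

16

Cutting can start immediately at hour 0; it finishes at hour 9.
Deburring cannot begin until cutting (finishes hour 9, plus 3-hour gap → hour 12). It runs from hour 12 to 12 + 4 = hour 16.
Sub-assembly waits on deburring (finishes hour 16), so the earliest it can start is hour 16.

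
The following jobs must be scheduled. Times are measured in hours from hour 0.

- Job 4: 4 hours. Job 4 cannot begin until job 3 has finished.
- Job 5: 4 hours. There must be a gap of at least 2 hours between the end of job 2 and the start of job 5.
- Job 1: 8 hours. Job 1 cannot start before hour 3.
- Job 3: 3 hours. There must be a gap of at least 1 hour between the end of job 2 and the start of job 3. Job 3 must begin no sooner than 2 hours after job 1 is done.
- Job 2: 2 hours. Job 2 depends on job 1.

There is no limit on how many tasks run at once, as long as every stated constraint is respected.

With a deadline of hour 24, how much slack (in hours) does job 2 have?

3

Job 1 waits on its own release at hour 3, so it starts at hour 3 and finishes at 3 + 8 = hour 11.
Job 2 waits on job 1 (finishes hour 11), so it starts at hour 11 and finishes at 11 + 2 = hour 13.

Working backward from the deadline:
Job 4 must finish by hour 24; it takes 4 hours, so it must start by 24 − 4 = hour 20.
Job 3 has to be done before job 4 (must start by hour 20). That means finishing by hour 20, i.e. starting by 20 − 3 = hour 17.
Job 5 must finish by hour 24; it takes 4 hours, so it must start by 24 − 4 = hour 20.
Job 2 must finish in time for job 3 (must start by hour 17, minus 1-hour gap → hour 16); job 5 (must start by hour 20, minus 2-hour gap → hour 18). The tightest is hour 16, so job 2 must start by 16 − 2 = hour 14.
So job 2 can start as early as hour 11 and as late as hour 14, giving 14 − 11 = 3 hours of slack.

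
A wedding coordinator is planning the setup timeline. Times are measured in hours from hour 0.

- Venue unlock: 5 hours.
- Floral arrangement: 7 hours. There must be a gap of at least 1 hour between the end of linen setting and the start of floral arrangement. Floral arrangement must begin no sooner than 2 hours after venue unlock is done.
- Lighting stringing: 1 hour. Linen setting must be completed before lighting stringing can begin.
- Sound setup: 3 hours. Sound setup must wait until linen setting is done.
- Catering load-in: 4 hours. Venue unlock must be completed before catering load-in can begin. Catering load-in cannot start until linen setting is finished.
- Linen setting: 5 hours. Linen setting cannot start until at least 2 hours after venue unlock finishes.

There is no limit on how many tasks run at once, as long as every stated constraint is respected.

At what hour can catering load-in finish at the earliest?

16

Venue unlock has no prerequisites, so it starts at hour 0 and finishes at hour 5.
Linen setting cannot begin until venue unlock (finishes hour 5, plus 2-hour gap → hour 7). It runs from hour 7 to 7 + 5 = hour 12.
Catering load-in needs all of venue unlock (finishes hour 5); linen setting (finishes hour 12). That puts its earliest start at hour 12; it finishes at 12 + 4 = hour 16.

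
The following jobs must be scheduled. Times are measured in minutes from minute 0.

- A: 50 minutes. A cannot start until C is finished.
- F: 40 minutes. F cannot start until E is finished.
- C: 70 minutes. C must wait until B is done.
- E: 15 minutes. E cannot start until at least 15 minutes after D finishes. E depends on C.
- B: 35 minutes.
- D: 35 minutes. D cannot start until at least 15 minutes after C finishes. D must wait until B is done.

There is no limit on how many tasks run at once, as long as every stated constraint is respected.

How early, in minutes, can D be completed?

Nothing blocks B, so it runs from minute 0 to minute 35.
C waits on B (finishes minute 35), so it starts at minute 35 and finishes at 35 + 70 = minute 105.
D has to wait for C (finishes minute 105, plus 15-minute gap → minute 120); B (finishes minute 35). The latest of these is minute 120, so D runs minute 120 to 120 + 35 = minute 155.

155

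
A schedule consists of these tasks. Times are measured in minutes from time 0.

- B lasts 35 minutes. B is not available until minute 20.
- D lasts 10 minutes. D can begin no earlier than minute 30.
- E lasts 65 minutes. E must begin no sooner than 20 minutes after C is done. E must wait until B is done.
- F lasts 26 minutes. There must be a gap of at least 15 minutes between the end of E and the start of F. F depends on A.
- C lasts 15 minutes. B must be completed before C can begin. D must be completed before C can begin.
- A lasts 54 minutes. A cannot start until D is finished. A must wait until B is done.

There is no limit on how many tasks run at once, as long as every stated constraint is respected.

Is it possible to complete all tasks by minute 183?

D cannot begin until its own release at minute 30. It runs from minute 30 to 30 + 10 = minute 40.
B waits on its own release at minute 20, so it starts at minute 20 and finishes at 20 + 35 = minute 55.
For C: B (finishes minute 55); D (finishes minute 40). Taking the maximum gives a start of minute 55, and it finishes at 55 + 15 = minute 70.
E has to wait for C (finishes minute 70, plus 20-minute gap → minute 90); B (finishes minute 55). The latest of these is minute 90, so E runs minute 90 to 90 + 65 = minute 155.
A has to wait for D (finishes minute 40); B (finishes minute 55). The latest of these is minute 55, so A runs minute 55 to 55 + 54 = minute 109.
F needs all of E (finishes minute 155, plus 15-minute gap → minute 170); A (finishes minute 109). That puts its earliest start at minute 170; it finishes at 170 + 26 = minute 196.
The earliest everything can be done is minute 196, which is after the deadline of 183, so it is not possible.

No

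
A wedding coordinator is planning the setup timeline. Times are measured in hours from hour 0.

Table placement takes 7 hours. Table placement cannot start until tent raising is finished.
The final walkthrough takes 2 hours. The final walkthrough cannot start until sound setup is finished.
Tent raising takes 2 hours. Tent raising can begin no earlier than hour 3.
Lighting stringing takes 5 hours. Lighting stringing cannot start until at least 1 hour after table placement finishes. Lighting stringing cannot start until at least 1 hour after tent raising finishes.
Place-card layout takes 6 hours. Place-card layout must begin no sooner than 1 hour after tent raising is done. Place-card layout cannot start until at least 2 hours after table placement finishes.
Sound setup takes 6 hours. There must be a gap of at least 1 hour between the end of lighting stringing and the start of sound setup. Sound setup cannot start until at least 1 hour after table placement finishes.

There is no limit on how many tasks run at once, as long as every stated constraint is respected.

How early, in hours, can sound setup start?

19

Tent raising waits on its own release at hour 3, so it starts at hour 3 and finishes at 3 + 2 = hour 5.
After tent raising (finishes hour 5), table placement can start at hour 5 and finishes at hour 12.
Lighting stringing cannot start until table placement (finishes hour 12, plus 1-hour gap → hour 13); tent raising (finishes hour 5, plus 1-hour gap → hour 6). The controlling bound is hour 13, so lighting stringing finishes at 13 + 5 = hour 18.
Sound setup waits on lighting stringing (finishes hour 18, plus 1-hour gap → hour 19); table placement (finishes hour 12, plus 1-hour gap → hour 13). The latest of these is hour 19, which is the earliest sound setup can start.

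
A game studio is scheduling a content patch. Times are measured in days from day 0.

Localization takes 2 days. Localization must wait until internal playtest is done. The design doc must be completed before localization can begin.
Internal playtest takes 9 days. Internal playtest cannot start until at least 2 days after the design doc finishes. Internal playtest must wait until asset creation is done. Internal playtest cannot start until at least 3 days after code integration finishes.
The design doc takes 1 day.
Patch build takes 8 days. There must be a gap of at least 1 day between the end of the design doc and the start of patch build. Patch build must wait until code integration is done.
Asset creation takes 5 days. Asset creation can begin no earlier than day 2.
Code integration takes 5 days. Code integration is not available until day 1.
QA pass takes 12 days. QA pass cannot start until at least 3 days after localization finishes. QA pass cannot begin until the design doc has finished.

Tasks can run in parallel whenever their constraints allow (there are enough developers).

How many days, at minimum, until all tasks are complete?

35

After its own release at day 1, code integration can start at day 1 and finishes at day 6.
Asset creation cannot begin until its own release at day 2. It runs from day 2 to 2 + 5 = day 7.
Nothing blocks the design doc, so it runs from day 0 to day 1.
Patch build cannot start until the design doc (finishes day 1, plus 1-day gap → day 2); code integration (finishes day 6). The controlling bound is day 6, so patch build finishes at 6 + 8 = day 14.
For internal playtest: the design doc (finishes day 1, plus 2-day gap → day 3); asset creation (finishes day 7); code integration (finishes day 6, plus 3-day gap → day 9). Taking the maximum gives a start of day 9, and it finishes at 9 + 9 = day 18.
For localization: internal playtest (finishes day 18); the design doc (finishes day 1). Taking the maximum gives a start of day 18, and it finishes at 18 + 2 = day 20.
QA pass has to wait for localization (finishes day 20, plus 3-day gap → day 23); the design doc (finishes day 1). The latest of these is day 23, so QA pass runs day 23 to 23 + 12 = day 35.
All tasks are finished once the last one completes. Finish times: The design doc at 1, Asset creation at 7, Code integration at 6, Internal playtest at 18, Localization at 20, QA pass at 35, Patch build at 14. The latest is day 35.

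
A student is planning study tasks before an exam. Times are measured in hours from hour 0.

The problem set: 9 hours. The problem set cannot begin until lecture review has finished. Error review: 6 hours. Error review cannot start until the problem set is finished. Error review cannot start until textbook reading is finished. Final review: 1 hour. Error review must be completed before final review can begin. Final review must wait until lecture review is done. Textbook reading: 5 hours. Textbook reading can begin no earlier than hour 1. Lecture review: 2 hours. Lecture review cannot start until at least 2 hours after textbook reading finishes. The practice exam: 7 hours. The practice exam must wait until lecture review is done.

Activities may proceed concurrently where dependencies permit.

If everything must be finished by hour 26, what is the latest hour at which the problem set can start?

Final review must finish by hour 26; it takes 1 hour, so it must start by 26 − 1 = hour 25.
Since final review (must start by hour 25) depends on it, error review must finish by hour 25. Backing off its 6-hour duration gives a latest start of hour 19.
The problem set feeds into error review (must start by hour 19); so the problem set must finish by hour 19 and therefore start by hour 10.

10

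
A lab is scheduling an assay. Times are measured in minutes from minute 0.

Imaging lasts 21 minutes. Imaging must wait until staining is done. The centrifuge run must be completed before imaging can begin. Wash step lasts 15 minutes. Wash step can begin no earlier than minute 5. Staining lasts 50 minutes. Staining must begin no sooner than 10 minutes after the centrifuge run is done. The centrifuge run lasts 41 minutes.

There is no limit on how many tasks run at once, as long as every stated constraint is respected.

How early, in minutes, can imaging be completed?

Nothing blocks the centrifuge run, so it runs from minute 0 to minute 41.
After the centrifuge run (finishes minute 41, plus 10-minute gap → minute 51), staining can start at minute 51 and finishes at minute 101.
Imaging has to wait for staining (finishes minute 101); the centrifuge run (finishes minute 41). The latest of these is minute 101, so imaging runs minute 101 to 101 + 21 = minute 122.

122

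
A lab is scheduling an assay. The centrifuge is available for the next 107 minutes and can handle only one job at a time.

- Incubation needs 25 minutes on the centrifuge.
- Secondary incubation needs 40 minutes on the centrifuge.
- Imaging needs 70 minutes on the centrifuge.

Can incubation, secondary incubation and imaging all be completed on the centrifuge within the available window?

Running back to back, the jobs need 25 + 40 + 70 = 135 minutes on the centrifuge.
Since 135 > 107, they cannot all fit.

No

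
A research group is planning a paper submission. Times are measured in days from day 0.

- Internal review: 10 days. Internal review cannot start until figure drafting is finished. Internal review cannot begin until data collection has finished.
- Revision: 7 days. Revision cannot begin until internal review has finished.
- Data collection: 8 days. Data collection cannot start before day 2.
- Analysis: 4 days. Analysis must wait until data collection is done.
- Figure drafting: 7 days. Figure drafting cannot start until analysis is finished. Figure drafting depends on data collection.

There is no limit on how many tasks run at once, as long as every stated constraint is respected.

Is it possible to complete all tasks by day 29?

No

After its own release at day 2, data collection can start at day 2 and finishes at day 10.
After data collection (finishes day 10), analysis can start at day 10 and finishes at day 14.
Figure drafting has to wait for analysis (finishes day 14); data collection (finishes day 10). The latest of these is day 14, so figure drafting runs day 14 to 14 + 7 = day 21.
For internal review: figure drafting (finishes day 21); data collection (finishes day 10). Taking the maximum gives a start of day 21, and it finishes at 21 + 10 = day 31.
Revision cannot begin until internal review (finishes day 31). It runs from day 31 to 31 + 7 = day 38.
The earliest everything can be done is day 38, which is after the deadline of 29, so it is not possible.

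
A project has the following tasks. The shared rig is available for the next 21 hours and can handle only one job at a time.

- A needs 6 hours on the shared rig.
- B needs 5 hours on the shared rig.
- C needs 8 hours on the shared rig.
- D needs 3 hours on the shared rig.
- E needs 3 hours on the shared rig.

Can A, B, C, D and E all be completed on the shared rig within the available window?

No

Running back to back, the jobs need 6 + 5 + 8 + 3 + 3 = 25 hours on the shared rig.
Since 25 > 21, they cannot all fit.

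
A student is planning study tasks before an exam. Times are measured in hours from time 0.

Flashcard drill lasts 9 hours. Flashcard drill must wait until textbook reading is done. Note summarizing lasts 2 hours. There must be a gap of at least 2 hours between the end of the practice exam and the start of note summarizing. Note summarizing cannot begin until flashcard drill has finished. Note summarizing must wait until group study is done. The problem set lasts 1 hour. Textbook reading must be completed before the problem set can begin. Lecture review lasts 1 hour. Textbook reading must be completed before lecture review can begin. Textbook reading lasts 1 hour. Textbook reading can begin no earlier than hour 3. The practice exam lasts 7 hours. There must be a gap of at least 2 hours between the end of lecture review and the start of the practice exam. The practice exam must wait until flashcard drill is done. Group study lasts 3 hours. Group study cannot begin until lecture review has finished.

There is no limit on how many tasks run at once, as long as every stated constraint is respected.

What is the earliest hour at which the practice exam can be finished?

20

After its own release at hour 3, textbook reading can start at hour 3 and finishes at hour 4.
Flashcard drill cannot begin until textbook reading (finishes hour 4). It runs from hour 4 to 4 + 9 = hour 13.
After textbook reading (finishes hour 4), lecture review can start at hour 4 and finishes at hour 5.
The practice exam needs all of lecture review (finishes hour 5, plus 2-hour gap → hour 7); flashcard drill (finishes hour 13). That puts its earliest start at hour 13; it finishes at 13 + 7 = hour 20.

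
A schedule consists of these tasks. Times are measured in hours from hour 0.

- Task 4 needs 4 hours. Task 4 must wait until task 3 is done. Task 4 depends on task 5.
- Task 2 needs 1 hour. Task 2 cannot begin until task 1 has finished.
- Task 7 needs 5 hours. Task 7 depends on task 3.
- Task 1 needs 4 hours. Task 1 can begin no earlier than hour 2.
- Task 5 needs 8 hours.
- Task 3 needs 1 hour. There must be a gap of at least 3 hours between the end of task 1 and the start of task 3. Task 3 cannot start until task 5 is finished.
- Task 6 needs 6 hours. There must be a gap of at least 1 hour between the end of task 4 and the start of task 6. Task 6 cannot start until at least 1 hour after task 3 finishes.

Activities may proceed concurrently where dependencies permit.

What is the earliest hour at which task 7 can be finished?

15

Nothing blocks task 5, so it runs from hour 0 to hour 8.
Task 1 waits on its own release at hour 2, so it starts at hour 2 and finishes at 2 + 4 = hour 6.
Task 3 has to wait for task 1 (finishes hour 6, plus 3-hour gap → hour 9); task 5 (finishes hour 8). The latest of these is hour 9, so task 3 runs hour 9 to 9 + 1 = hour 10.
Task 7 cannot begin until task 3 (finishes hour 10). It runs from hour 10 to 10 + 5 = hour 15.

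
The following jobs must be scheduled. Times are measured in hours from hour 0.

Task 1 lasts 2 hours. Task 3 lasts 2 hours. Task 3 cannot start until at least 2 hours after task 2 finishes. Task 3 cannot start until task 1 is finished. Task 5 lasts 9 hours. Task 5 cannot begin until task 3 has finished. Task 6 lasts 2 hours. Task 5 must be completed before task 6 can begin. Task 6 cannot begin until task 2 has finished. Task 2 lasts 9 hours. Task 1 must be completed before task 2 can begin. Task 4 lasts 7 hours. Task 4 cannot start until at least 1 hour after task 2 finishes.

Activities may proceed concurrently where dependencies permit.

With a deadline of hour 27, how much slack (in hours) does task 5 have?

Task 1 has no prerequisites, so it starts at hour 0 and finishes at hour 2.
After task 1 (finishes hour 2), task 2 can start at hour 2 and finishes at hour 11.
Task 3 has to wait for task 2 (finishes hour 11, plus 2-hour gap → hour 13); task 1 (finishes hour 2). The latest of these is hour 13, so task 3 runs hour 13 to 13 + 2 = hour 15.
Task 5 cannot begin until task 3 (finishes hour 15). It runs from hour 15 to 15 + 9 = hour 24.

Working backward from the deadline:
Task 6 must finish by hour 27; it takes 2 hours, so it must start by 27 − 2 = hour 25.
Task 5 must finish before task 6 (must start by hour 25). With a 9-hour duration, task 5 must start by 25 − 9 = hour 16.
So task 5 can start as early as hour 15 and as late as hour 16, giving 16 − 15 = 1 hour of slack.

1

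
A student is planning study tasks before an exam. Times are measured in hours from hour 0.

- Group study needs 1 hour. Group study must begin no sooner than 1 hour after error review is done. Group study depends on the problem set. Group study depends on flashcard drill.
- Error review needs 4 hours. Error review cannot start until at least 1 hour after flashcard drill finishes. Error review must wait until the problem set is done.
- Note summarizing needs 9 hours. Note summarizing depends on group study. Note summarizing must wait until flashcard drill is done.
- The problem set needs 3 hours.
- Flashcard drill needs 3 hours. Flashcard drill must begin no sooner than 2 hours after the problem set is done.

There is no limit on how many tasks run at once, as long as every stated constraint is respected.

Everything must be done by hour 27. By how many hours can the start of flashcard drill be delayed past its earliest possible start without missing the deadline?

The problem set can start immediately at hour 0; it finishes at hour 3.
Flashcard drill waits on the problem set (finishes hour 3, plus 2-hour gap → hour 5), so it starts at hour 5 and finishes at 5 + 3 = hour 8.

Working backward from the deadline:
To finish by hour 27, note summarizing (duration 9) must start no later than hour 18.
Group study must finish before note summarizing (must start by hour 18). With a 1-hour duration, group study must start by 18 − 1 = hour 17.
Error review must finish before group study (must start by hour 17, minus 1-hour gap → hour 16). With a 4-hour duration, error review must start by 16 − 4 = hour 12.
For flashcard drill: error review (must start by hour 12, minus 1-hour gap → hour 11); group study (must start by hour 17); note summarizing (must start by hour 18). The most restrictive is hour 11; with a 3-hour duration, flashcard drill must start by hour 8.
So flashcard drill can start as early as hour 5 and as late as hour 8, giving 8 − 5 = 3 hours of slack.

3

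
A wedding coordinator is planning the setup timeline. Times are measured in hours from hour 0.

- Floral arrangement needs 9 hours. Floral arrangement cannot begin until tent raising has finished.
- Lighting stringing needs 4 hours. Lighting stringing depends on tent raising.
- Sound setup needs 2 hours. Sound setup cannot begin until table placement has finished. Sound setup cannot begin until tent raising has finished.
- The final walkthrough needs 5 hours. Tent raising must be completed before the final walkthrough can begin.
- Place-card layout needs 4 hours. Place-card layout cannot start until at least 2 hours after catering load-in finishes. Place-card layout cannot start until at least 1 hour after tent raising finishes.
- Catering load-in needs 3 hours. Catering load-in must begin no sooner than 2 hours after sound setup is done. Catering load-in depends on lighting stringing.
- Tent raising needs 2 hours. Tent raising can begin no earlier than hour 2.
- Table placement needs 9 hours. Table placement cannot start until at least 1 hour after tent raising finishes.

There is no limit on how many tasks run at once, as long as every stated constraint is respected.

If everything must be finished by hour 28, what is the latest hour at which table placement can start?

6

Place-card layout has no dependents, so it just needs to finish by hour 28. Starting by 28 − 4 = hour 24 achieves that.
Catering load-in has to be done before place-card layout (must start by hour 24, minus 2-hour gap → hour 22). That means finishing by hour 22, i.e. starting by 22 − 3 = hour 19.
Sound setup has to be done before catering load-in (must start by hour 19, minus 2-hour gap → hour 17). That means finishing by hour 17, i.e. starting by 17 − 2 = hour 15.
Table placement has to be done before sound setup (must start by hour 15). That means finishing by hour 15, i.e. starting by 15 − 9 = hour 6.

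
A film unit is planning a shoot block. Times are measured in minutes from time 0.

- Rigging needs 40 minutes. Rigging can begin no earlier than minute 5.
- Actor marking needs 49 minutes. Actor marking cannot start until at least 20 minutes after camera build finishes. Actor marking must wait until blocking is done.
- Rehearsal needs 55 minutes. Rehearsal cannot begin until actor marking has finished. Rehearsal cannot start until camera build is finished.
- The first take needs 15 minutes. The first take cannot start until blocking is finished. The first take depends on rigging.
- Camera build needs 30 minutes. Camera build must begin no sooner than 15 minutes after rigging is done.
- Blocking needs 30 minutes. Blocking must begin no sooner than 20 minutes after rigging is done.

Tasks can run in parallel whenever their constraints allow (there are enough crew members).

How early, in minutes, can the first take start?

95

After its own release at minute 5, rigging can start at minute 5 and finishes at minute 45.
Blocking waits on rigging (finishes minute 45, plus 20-minute gap → minute 65), so it starts at minute 65 and finishes at 65 + 30 = minute 95.
The first take waits on blocking (finishes minute 95); rigging (finishes minute 45). The latest of these is minute 95, which is the earliest the first take can start.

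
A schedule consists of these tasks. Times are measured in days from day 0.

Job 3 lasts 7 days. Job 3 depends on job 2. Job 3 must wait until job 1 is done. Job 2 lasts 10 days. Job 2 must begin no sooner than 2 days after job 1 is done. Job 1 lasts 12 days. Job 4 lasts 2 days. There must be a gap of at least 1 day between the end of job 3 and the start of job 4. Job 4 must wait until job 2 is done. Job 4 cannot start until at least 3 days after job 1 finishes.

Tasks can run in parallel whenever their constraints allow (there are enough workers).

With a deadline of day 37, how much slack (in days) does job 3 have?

3

Job 1 can start immediately at day 0; it finishes at day 12.
After job 1 (finishes day 12, plus 2-day gap → day 14), job 2 can start at day 14 and finishes at day 24.
Job 3 needs all of job 2 (finishes day 24); job 1 (finishes day 12). That puts its earliest start at day 24; it finishes at 24 + 7 = day 31.

Working backward from the deadline:
To finish by day 37, job 4 (duration 2) must start no later than day 35.
Since job 4 (must start by day 35, minus 1-day gap → day 34) depends on it, job 3 must finish by day 34. Backing off its 7-day duration gives a latest start of day 27.
So job 3 can start as early as day 24 and as late as day 27, giving 27 − 24 = 3 days of slack.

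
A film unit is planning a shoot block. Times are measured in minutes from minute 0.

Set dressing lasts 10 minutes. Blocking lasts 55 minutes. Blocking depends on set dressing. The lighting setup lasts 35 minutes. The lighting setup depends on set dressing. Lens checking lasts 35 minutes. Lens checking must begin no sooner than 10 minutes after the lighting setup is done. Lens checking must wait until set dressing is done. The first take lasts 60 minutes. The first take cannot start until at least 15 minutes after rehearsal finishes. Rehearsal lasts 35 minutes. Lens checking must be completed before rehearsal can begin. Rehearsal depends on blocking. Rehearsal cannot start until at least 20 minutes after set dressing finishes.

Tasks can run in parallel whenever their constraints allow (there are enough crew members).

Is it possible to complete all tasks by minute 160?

Set dressing can start immediately at minute 0; it finishes at minute 10.
After set dressing (finishes minute 10), blocking can start at minute 10 and finishes at minute 65.
After set dressing (finishes minute 10), the lighting setup can start at minute 10 and finishes at minute 45.
Lens checking has to wait for the lighting setup (finishes minute 45, plus 10-minute gap → minute 55); set dressing (finishes minute 10). The latest of these is minute 55, so lens checking runs minute 55 to 55 + 35 = minute 90.
Rehearsal needs all of lens checking (finishes minute 90); blocking (finishes minute 65); set dressing (finishes minute 10, plus 20-minute gap → minute 30). That puts its earliest start at minute 90; it finishes at 90 + 35 = minute 125.
After rehearsal (finishes minute 125, plus 15-minute gap → minute 140), the first take can start at minute 140 and finishes at minute 200.
The earliest everything can be done is minute 200, which is after the deadline of 160, so it is not possible.

No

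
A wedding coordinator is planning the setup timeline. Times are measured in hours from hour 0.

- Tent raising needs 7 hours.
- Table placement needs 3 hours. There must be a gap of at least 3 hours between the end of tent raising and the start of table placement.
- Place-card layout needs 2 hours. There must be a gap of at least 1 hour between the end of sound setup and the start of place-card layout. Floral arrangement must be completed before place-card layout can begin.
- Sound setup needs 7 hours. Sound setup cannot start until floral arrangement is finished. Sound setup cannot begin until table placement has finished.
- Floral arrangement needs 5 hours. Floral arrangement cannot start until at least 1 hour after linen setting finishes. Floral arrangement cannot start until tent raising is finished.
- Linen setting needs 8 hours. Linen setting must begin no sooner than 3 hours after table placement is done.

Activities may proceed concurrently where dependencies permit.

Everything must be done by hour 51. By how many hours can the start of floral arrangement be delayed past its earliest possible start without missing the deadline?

Tent raising can start immediately at hour 0; it finishes at hour 7.
Table placement cannot begin until tent raising (finishes hour 7, plus 3-hour gap → hour 10). It runs from hour 10 to 10 + 3 = hour 13.
Linen setting waits on table placement (finishes hour 13, plus 3-hour gap → hour 16), so it starts at hour 16 and finishes at 16 + 8 = hour 24.
Floral arrangement needs all of linen setting (finishes hour 24, plus 1-hour gap → hour 25); tent raising (finishes hour 7). That puts its earliest start at hour 25; it finishes at 25 + 5 = hour 30.

Working backward from the deadline:
To finish by hour 51, place-card layout (duration 2) must start no later than hour 49.
Sound setup must finish before place-card layout (must start by hour 49, minus 1-hour gap → hour 48). With a 7-hour duration, sound setup must start by 48 − 7 = hour 41.
For floral arrangement: sound setup (must start by hour 41); place-card layout (must start by hour 49). The most restrictive is hour 41; with a 5-hour duration, floral arrangement must start by hour 36.
So floral arrangement can start as early as hour 25 and as late as hour 36, giving 36 − 25 = 11 hours of slack.

11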